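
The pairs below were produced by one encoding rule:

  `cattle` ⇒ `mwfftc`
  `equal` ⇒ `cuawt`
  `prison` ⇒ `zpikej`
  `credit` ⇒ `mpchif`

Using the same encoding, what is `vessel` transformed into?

vckkct

c(2)→m(12) and a(0)→w(22) fit y≡21x+22 (mod 26); the inverse of 21 mod 26 is 5. This is an affine cipher: with a=0,…,z=25, each position x becomes (21x+22) mod 26.
Applying it to vessel: v(21)→21·21+22≡21=v; e(4)→21·4+22≡2=c; s(18)→21·18+22≡10=k; s(18)→21·18+22≡10=k; e(4)→21·4+22≡2=c; l(11)→21·11+22≡19=t (all mod 26).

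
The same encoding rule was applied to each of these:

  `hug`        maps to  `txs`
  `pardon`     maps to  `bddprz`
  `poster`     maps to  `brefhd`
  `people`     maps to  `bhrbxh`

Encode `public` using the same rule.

bxnxlo

The shift depends on letter class: consonant h→t is +12, but vowel u→x is +3. The rule splits by letter class: vowels +3, consonants +12.
For public: p(cons)+12=b, u(vowel)+3=x, b(cons)+12=n, l(cons)+12=x, i(vowel)+3=l, c(cons)+12=o.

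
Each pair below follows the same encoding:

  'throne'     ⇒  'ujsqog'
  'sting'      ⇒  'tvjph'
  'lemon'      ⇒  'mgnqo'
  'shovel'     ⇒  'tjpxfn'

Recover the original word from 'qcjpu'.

paint

Shifts by position in throne: pos 0: t→u (+1), pos 1: h→j (+2), pos 2: r→s (+1), pos 3: o→q (+2) — repeating every 2. The shifts repeat in a cycle of length 2: positions 0,1,… shift by +1, +2, then the pattern repeats.
Undoing it on qcjpu: q−1=p, c−2=a, j−1=i, p−2=n, u−1=t.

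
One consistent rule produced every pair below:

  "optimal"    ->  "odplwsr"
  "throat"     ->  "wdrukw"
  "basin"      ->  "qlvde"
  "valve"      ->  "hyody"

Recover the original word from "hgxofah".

exclude

The output letters match the input read backwards, each shifted +3: optimal reversed is lamitpo. Read the word backwards and shift each letter +3.
Reversing it on hgxofah: shift back: h−3=e, g−3=d, x−3=u, o−3=l, f−3=c, a−3=x, h−3=e → edulcxe; then reverse → exclude.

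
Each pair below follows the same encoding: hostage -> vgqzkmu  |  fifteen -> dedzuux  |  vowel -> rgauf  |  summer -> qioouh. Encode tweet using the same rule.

zauuz

h(7)→v(21) and o(14)→g(6) fit y≡9x+10 (mod 26); the inverse of 9 mod 26 is 3. Each letter's alphabet position (a=0..z=25) is mapped through 9·x+10 mod 26 — an affine cipher.
For tweet: t(19)→9·19+10≡25=z; w(22)→9·22+10≡0=a; e(4)→9·4+10≡20=u; e(4)→9·4+10≡20=u; t(19)→9·19+10≡25=z (all mod 26).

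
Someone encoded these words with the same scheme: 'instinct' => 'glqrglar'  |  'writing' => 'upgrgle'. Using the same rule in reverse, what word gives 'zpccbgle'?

Compare letters: i→g is +24, n→l is +24, s→q is +24 — a constant shift. Every letter moves 24 places later in the alphabet, wrapping around z→a.
Decoding zpccbgle: z−24=b, p−24=r, c−24=e, c−24=e, b−24=d, g−24=i, l−24=n, e−24=g.

breeding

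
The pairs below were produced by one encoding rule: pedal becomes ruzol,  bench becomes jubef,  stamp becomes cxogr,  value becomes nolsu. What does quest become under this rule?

msucx

p(15)→r(17) and e(4)→u(20) fit y≡21x+14 (mod 26); the inverse of 21 mod 26 is 5. Treating letters as 0–25, the rule is x ↦ 21x + 14 (mod 26).
Applying it to quest: q(16)→21·16+14≡12=m; u(20)→21·20+14≡18=s; e(4)→21·4+14≡20=u; s(18)→21·18+14≡2=c; t(19)→21·19+14≡23=x (all mod 26).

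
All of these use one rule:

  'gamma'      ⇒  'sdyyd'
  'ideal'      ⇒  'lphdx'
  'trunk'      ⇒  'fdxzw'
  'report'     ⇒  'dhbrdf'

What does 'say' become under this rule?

edk

The shift depends on letter class: consonant g→s is +12, but vowel a→d is +3. Vowels shift forward by 3 and consonants shift forward by 12.
On say: s(cons)+12=e, a(vowel)+3=d, y(cons)+12=k.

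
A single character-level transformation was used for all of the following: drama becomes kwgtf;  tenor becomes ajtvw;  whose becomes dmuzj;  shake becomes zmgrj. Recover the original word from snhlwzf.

Shifts by position in drama: pos 0: d→k (+7), pos 1: r→w (+5), pos 2: a→g (+6), pos 3: m→t (+7), pos 4: a→f (+5) — repeating every 3. The shifts repeat in a cycle of length 3: positions 0,1,… shift by +7, +5, +6, then the pattern repeats.
Undoing it on snhlwzf: s−7=l, n−5=i, h−6=b, l−7=e, w−5=r, z−6=t, f−7=y.

liberty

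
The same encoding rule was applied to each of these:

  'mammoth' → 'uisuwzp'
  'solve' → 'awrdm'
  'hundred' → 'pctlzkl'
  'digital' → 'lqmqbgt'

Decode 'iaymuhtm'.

assemble

Shifts by position in mammoth: pos 0: m→u (+8), pos 1: a→i (+8), pos 2: m→s (+6), pos 3: m→u (+8), pos 4: o→w (+8), pos 5: t→z (+6) — repeating every 3. It's a Vigenère-style cipher with numeric key [8,8,6]: position i shifts by key[i mod 3].
Undoing it on iaymuhtm: i−8=a, a−8=s, y−6=s, m−8=e, u−8=m, h−6=b, t−8=l, m−8=e.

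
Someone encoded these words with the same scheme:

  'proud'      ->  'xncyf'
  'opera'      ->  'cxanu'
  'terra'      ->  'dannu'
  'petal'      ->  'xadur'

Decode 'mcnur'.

p(15)→x(23) and r(17)→n(13) fit y≡21x+20 (mod 26); the inverse of 21 mod 26 is 5. Treating letters as 0–25, the rule is x ↦ 21x + 20 (mod 26).
Undoing it on mcnur: m(12)→5·(12−20)≡12=m; c(2)→5·(2−20)≡14=o; n(13)→5·(13−20)≡17=r; u(20)→5·(20−20)≡0=a; r(17)→5·(17−20)≡11=l (all mod 26).

moral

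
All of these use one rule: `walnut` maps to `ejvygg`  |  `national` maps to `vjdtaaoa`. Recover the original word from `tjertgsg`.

In walnut: w→e is +8, a→j is +9, l→v is +10, n→y is +11 — the shift increases by 1 each position. The shift increases by 1 at each position, starting from +8: 8, 9, 10, ….
Decoding tjertgsg: t−8=l, j−9=a, e−10=u, r−11=g, t−12=h, g−13=t, s−14=e, g−15=r.

laughter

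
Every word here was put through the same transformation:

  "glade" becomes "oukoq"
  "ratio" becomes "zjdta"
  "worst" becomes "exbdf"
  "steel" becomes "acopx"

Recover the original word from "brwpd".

timer

Letter i (0-indexed) is shifted by i+8, so successive shifts are 8, 9, 10, ….
Decoding brwpd: b−8=t, r−9=i, w−10=m, p−11=e, d−12=r.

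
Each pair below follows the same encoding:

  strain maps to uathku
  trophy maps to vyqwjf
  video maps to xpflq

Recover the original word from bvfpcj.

zodiac

It's a Vigenère-style cipher with numeric key [2,7]: position i shifts by key[i mod 2].
Undoing it on bvfpcj: b−2=z, v−7=o, f−2=d, p−7=i, c−2=a, j−7=c.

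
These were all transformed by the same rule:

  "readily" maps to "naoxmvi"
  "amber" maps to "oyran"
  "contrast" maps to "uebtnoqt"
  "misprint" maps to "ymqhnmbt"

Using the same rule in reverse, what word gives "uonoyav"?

caramel

Each letter's alphabet position (a=0..z=25) is mapped through 3·x+14 mod 26 — an affine cipher.
Undoing it on uonoyav: u(20)→9·(20−14)≡2=c; o(14)→9·(14−14)≡0=a; n(13)→9·(13−14)≡17=r; o(14)→9·(14−14)≡0=a; y(24)→9·(24−14)≡12=m; a(0)→9·(0−14)≡4=e; v(21)→9·(21−14)≡11=l (all mod 26).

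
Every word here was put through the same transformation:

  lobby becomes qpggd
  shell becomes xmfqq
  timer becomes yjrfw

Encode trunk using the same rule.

ywvsp

The shift depends on letter class: consonant l→q is +5, but vowel o→p is +1. Two shifts are in play — +1 for a/e/i/o/u, +5 for every other letter.
Applying it to trunk: t(cons)+5=y, r(cons)+5=w, u(vowel)+1=v, n(cons)+5=s, k(cons)+5=p.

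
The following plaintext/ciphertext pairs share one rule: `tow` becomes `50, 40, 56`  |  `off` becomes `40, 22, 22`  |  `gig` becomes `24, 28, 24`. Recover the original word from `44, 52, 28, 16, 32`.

t(#20)→50 and o(#15)→40: differences scale by 2, so n = 2·pos + 10. The formula is n = 2×(alphabet index, a=1) + 10.
Reversing it on 44, 52, 28, 16, 32: 44→(44−10)÷2=17=q, 52→(52−10)÷2=21=u, 28→(28−10)÷2=9=i, 16→(16−10)÷2=3=c, 32→(32−10)÷2=11=k.

quick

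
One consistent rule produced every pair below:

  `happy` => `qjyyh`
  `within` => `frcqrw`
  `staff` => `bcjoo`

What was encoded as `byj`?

Compare letters: h→q is +9, a→j is +9, p→y is +9 — a constant shift. It's a constant shift of +9 (ROT9).
Undoing it on byj: b−9=s, y−9=p, j−9=a.

spa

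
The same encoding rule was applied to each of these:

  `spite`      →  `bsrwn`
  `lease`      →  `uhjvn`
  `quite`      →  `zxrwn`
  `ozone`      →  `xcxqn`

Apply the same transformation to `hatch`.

Shifts by position in spite: pos 0: s→b (+9), pos 1: p→s (+3), pos 2: i→r (+9), pos 3: t→w (+3) — repeating every 2. A repeating key of period 2 is used — shifts +9, +3 over and over.
Applying it to hatch: h+9=q, a+3=d, t+9=c, c+3=f, h+9=q.

qdcfq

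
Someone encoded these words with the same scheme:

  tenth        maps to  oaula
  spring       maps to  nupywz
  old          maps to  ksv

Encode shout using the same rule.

The output letters match the input read backwards, each shifted +7: tenth reversed is htnet. Read the word backwards and shift each letter +7.
Applying it to shout: reverse → tuohs; then shift: t+7=a, u+7=b, o+7=v, h+7=o, s+7=z.

abvoz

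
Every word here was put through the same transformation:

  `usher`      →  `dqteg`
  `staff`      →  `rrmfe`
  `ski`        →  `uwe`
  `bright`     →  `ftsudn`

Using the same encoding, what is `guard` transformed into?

Two steps: reverse the string, then apply a Caesar shift of +12.
For guard: reverse → draug; then shift: d+12=p, r+12=d, a+12=m, u+12=g, g+12=s.

pdmgs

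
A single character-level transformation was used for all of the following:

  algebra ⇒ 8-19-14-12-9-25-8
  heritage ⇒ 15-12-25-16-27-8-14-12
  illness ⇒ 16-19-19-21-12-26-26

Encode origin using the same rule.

22-25-16-14-16-21

a is letter #1 and maps to 8: an offset of 7. The number is (letter's place in the alphabet, a=1) + 7.
On origin: o=15→22, r=18→25, i=9→16, g=7→14, i=9→16, n=14→21.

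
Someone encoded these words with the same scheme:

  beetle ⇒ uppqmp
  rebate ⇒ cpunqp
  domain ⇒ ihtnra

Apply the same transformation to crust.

b(1)→u(20) and e(4)→p(15) fit y≡7x+13 (mod 26); the inverse of 7 mod 26 is 15. This is an affine cipher: with a=0,…,z=25, each position x becomes (7x+13) mod 26.
Applying it to crust: c(2)→7·2+13≡1=b; r(17)→7·17+13≡2=c; u(20)→7·20+13≡23=x; s(18)→7·18+13≡9=j; t(19)→7·19+13≡16=q (all mod 26).

bcxjq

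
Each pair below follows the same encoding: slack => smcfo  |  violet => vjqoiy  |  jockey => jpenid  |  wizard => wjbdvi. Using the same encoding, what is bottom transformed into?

bpvwsr

The shift increases by 1 at each position, starting from +0: 0, 1, 2, ….
On bottom: b+0=b, o+1=p, t+2=v, t+3=w, o+4=s, m+5=r.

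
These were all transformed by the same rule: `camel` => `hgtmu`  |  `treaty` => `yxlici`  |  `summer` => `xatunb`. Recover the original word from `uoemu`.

pixel

In camel: c→h is +5, a→g is +6, m→t is +7, e→m is +8 — the shift increases by 1 each position. The shift increases by 1 at each position, starting from +5: 5, 6, 7, ….
Decoding uoemu: u−5=p, o−6=i, e−7=x, m−8=e, u−9=l.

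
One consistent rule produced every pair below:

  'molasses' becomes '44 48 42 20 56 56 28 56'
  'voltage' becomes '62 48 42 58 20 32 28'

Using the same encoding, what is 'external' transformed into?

m(#13)→44 and o(#15)→48: differences scale by 2, so n = 2·pos + 18. Each letter becomes 2×(its alphabet position, a=1..z=26) + 18.
For external: e=5→28, x=24→66, t=20→58, e=5→28, r=18→54, n=14→46, a=1→20, l=12→42.

28 66 58 28 54 46 20 42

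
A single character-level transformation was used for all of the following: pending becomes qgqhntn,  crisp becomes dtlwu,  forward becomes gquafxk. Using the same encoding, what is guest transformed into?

hwhwy

In pending: p→q is +1, e→g is +2, n→q is +3, d→h is +4 — the shift increases by 1 each position. Letter i (0-indexed) is shifted by i+1, so successive shifts are 1, 2, 3, ….
For guest: g+1=h, u+2=w, e+3=h, s+4=w, t+5=y.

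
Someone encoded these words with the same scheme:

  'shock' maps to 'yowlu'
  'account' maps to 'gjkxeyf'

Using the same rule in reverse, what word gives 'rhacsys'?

In shock: s→y is +6, h→o is +7, o→w is +8, c→l is +9 — the shift increases by 1 each position. Letter i (0-indexed) is shifted by i+6, so successive shifts are 6, 7, 8, ….
Undoing it on rhacsys: r−6=l, h−7=a, a−8=s, c−9=t, s−10=i, y−11=n, s−12=g.

lasting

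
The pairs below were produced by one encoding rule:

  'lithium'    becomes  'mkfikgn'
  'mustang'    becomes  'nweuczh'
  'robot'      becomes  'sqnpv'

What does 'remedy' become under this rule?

Shifts by position in lithium: pos 0: l→m (+1), pos 1: i→k (+2), pos 2: t→f (+12), pos 3: h→i (+1), pos 4: i→k (+2), pos 5: u→g (+12) — repeating every 3. It's a Vigenère-style cipher with numeric key [1,2,12]: position i shifts by key[i mod 3].
For remedy: r+1=s, e+2=g, m+12=y, e+1=f, d+2=f, y+12=k.

sgyffk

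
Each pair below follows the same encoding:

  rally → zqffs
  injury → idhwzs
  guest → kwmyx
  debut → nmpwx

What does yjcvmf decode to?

shovel

Each letter's alphabet position (a=0..z=25) is mapped through 25·x+16 mod 26 — an affine cipher.
Decoding yjcvmf: y(24)→25·(24−16)≡18=s; j(9)→25·(9−16)≡7=h; c(2)→25·(2−16)≡14=o; v(21)→25·(21−16)≡21=v; m(12)→25·(12−16)≡4=e; f(5)→25·(5−16)≡11=l (all mod 26).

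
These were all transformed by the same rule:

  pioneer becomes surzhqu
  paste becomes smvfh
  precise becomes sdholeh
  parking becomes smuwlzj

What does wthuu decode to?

their

A repeating key of period 2 is used — shifts +3, +12 over and over.
Undoing it on wthuu: w−3=t, t−12=h, h−3=e, u−12=i, u−3=r.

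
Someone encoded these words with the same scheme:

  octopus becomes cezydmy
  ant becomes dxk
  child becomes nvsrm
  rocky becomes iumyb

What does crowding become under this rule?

Two steps: reverse the string, then apply a Caesar shift of +10.
On crowding: reverse → gnidworc; then shift: g+10=q, n+10=x, i+10=s, d+10=n, w+10=g, o+10=y, r+10=b, c+10=m.

qxsngybm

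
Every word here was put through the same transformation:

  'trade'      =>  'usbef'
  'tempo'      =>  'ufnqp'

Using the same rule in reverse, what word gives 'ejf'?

die

It's a constant shift of +1 (ROT1).
Reversing it on ejf: e−1=d, j−1=i, f−1=e.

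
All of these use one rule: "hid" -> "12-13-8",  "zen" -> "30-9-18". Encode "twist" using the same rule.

The number is (letter's place in the alphabet, a=1) + 4.
Applying it to twist: t=20→24, w=23→27, i=9→13, s=19→23, t=20→24.

24-27-13-23-24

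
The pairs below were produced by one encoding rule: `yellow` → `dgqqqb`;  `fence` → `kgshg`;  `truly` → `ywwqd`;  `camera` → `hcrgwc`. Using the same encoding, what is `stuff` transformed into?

xywkk

Two shifts are in play — +2 for a/e/i/o/u, +5 for every other letter.
Applying it to stuff: s(cons)+5=x, t(cons)+5=y, u(vowel)+2=w, f(cons)+5=k, f(cons)+5=k.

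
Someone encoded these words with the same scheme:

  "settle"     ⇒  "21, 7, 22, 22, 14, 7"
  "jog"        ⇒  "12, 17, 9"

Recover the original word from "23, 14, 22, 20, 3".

ultra

s is letter #19 and maps to 21: an offset of 2. The number is (letter's place in the alphabet, a=1) + 2.
Decoding 23, 14, 22, 20, 3: 23→(23−2)÷1=21=u, 14→(14−2)÷1=12=l, 22→(22−2)÷1=20=t, 20→(20−2)÷1=18=r, 3→(3−2)÷1=1=a.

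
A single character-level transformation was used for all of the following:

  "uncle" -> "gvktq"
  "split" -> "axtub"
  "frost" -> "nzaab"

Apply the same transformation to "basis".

The shift depends on letter class: consonant n→v is +8, but vowel u→g is +12. Vowels shift forward by 12 and consonants shift forward by 8.
On basis: b(cons)+8=j, a(vowel)+12=m, s(cons)+8=a, i(vowel)+12=u, s(cons)+8=a.

jmaua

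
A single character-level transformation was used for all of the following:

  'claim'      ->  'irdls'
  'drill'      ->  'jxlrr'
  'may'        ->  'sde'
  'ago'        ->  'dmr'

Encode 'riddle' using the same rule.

xljjrh

The shift depends on letter class: consonant c→i is +6, but vowel a→d is +3. Two shifts are in play — +3 for a/e/i/o/u, +6 for every other letter.
Applying it to riddle: r(cons)+6=x, i(vowel)+3=l, d(cons)+6=j, d(cons)+6=j, l(cons)+6=r, e(vowel)+3=h.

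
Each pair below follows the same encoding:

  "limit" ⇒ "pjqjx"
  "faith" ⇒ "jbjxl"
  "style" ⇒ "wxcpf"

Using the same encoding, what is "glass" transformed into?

kpbww

The shift depends on letter class: consonant l→p is +4, but vowel i→j is +1. Vowels shift forward by 1 and consonants shift forward by 4.
On glass: g(cons)+4=k, l(cons)+4=p, a(vowel)+1=b, s(cons)+4=w, s(cons)+4=w.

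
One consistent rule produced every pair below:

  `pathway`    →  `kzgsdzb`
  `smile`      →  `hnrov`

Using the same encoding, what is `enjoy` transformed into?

vmqlb

Each letter is replaced by its mirror in the alphabet: a↔z, b↔y, c↔x, and so on (the Atbash cipher).
Applying it to enjoy: e↔v, n↔m, j↔q, o↔l, y↔b.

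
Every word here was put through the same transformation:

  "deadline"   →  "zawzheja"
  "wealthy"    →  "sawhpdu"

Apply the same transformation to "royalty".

nkuwhpu

Compare letters: d→z is +22, e→a is +22, a→w is +22 — a constant shift. It's a constant shift of +22 (ROT22).
Applying it to royalty: r+22=n, o+22=k, y+22=u, a+22=w, l+22=h, t+22=p, y+22=u.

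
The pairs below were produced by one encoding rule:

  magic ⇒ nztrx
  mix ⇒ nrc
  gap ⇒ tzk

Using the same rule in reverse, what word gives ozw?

Each pair mirrors across the alphabet (m↔n, a↔z, g↔t): positions sum to 25. Each letter is replaced by its mirror in the alphabet: a↔z, b↔y, c↔x, and so on (the Atbash cipher).
Decoding ozw: o↔l, z↔a, w↔d.

lad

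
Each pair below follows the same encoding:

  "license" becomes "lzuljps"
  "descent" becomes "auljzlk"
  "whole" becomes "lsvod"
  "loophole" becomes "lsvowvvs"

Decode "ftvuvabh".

autonomy

The output letters match the input read backwards, each shifted +7: license reversed is esnecil. Read the word backwards and shift each letter +7.
Reversing it on ftvuvabh: shift back: f−7=y, t−7=m, v−7=o, u−7=n, v−7=o, a−7=t, b−7=u, h−7=a → ymonotua; then reverse → autonomy.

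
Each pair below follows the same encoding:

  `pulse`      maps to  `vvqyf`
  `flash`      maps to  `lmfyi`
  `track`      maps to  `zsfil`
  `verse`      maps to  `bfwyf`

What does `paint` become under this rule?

Shifts by position in pulse: pos 0: p→v (+6), pos 1: u→v (+1), pos 2: l→q (+5), pos 3: s→y (+6), pos 4: e→f (+1) — repeating every 3. It's a Vigenère-style cipher with numeric key [6,1,5]: position i shifts by key[i mod 3].
Applying it to paint: p+6=v, a+1=b, i+5=n, n+6=t, t+1=u.

vbntu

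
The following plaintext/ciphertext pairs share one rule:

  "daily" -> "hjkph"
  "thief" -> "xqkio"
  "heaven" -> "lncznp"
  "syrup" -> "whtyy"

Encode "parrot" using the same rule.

tjtvxv

It's a Vigenère-style cipher with numeric key [4,9,2]: position i shifts by key[i mod 3].
Applying it to parrot: p+4=t, a+9=j, r+2=t, r+4=v, o+9=x, t+2=v.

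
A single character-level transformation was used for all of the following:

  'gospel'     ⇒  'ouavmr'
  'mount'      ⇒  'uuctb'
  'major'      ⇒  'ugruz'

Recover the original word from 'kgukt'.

Shifts by position in gospel: pos 0: g→o (+8), pos 1: o→u (+6), pos 2: s→a (+8), pos 3: p→v (+6) — repeating every 2. A repeating key of period 2 is used — shifts +8, +6 over and over.
Undoing it on kgukt: k−8=c, g−6=a, u−8=m, k−6=e, t−8=l.

camel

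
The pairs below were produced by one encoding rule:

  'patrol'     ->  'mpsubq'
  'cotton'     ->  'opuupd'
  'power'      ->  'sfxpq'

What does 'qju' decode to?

Read the word backwards and shift each letter +1.
Reversing it on qju: shift back: q−1=p, j−1=i, u−1=t → pit; then reverse → tip.

tip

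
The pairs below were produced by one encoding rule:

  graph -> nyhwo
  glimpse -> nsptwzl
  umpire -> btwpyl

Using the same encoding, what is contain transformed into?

This is a Caesar cipher with shift 7.
On contain: c+7=j, o+7=v, n+7=u, t+7=a, a+7=h, i+7=p, n+7=u.

jvuahpu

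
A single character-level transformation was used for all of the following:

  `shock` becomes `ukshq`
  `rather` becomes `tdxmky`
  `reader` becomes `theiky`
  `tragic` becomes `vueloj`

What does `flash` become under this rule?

Each letter shifts forward by (position + 2), i.e. 2, 3, 4, … — the shift grows by one for each successive letter.
Applying it to flash: f+2=h, l+3=o, a+4=e, s+5=x, h+6=n.

hoexn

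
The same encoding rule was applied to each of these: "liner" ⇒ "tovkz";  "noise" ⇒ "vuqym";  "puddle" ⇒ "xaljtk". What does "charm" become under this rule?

Shifts by position in liner: pos 0: l→t (+8), pos 1: i→o (+6), pos 2: n→v (+8), pos 3: e→k (+6) — repeating every 2. The shifts repeat in a cycle of length 2: positions 0,1,… shift by +8, +6, then the pattern repeats.
Applying it to charm: c+8=k, h+6=n, a+8=i, r+6=x, m+8=u.

knixu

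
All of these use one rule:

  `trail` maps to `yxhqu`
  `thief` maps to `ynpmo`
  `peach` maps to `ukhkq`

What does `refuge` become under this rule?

wkmcpo

In trail: t→y is +5, r→x is +6, a→h is +7, i→q is +8 — the shift increases by 1 each position. Each letter shifts forward by (position + 5), i.e. 5, 6, 7, … — the shift grows by one for each successive letter.
On refuge: r+5=w, e+6=k, f+7=m, u+8=c, g+9=p, e+10=o.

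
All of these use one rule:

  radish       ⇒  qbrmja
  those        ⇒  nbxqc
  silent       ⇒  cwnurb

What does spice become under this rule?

The word is reversed, then every letter is shifted forward by 9.
Applying it to spice: reverse → ecips; then shift: e+9=n, c+9=l, i+9=r, p+9=y, s+9=b.

nlryb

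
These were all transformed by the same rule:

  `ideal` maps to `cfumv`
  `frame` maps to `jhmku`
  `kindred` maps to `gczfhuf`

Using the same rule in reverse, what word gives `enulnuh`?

whether

i(8)→c(2) and d(3)→f(5) fit y≡15x+12 (mod 26); the inverse of 15 mod 26 is 7. Each letter's alphabet position (a=0..z=25) is mapped through 15·x+12 mod 26 — an affine cipher.
Reversing it on enulnuh: e(4)→7·(4−12)≡22=w; n(13)→7·(13−12)≡7=h; u(20)→7·(20−12)≡4=e; l(11)→7·(11−12)≡19=t; n(13)→7·(13−12)≡7=h; u(20)→7·(20−12)≡4=e; h(7)→7·(7−12)≡17=r (all mod 26).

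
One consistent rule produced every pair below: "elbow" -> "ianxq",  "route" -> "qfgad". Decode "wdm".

The output letters match the input read backwards, each shifted +12: elbow reversed is woble. Read the word backwards and shift each letter +12.
Reversing it on wdm: shift back: w−12=k, d−12=r, m−12=a → kra; then reverse → ark.

ark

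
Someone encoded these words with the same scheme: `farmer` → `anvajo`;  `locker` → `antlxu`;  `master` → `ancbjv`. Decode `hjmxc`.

today

The output letters match the input read backwards, each shifted +9: farmer reversed is remraf. Read the word backwards and shift each letter +9.
Reversing it on hjmxc: shift back: h−9=y, j−9=a, m−9=d, x−9=o, c−9=t → yadot; then reverse → today.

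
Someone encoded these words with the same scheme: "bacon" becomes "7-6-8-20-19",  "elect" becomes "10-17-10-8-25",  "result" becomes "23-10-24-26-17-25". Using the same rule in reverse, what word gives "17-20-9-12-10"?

lodge

Each letter is replaced by its alphabet position (a=1..z=26) + 5.
Decoding 17-20-9-12-10: 17→(17−5)÷1=12=l, 20→(20−5)÷1=15=o, 9→(9−5)÷1=4=d, 12→(12−5)÷1=7=g, 10→(10−5)÷1=5=e.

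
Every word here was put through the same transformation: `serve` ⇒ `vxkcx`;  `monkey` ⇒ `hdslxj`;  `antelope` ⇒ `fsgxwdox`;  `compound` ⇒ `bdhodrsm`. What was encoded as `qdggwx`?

bottle

Each letter's alphabet position (a=0..z=25) is mapped through 11·x+5 mod 26 — an affine cipher.
Decoding qdggwx: q(16)→19·(16−5)≡1=b; d(3)→19·(3−5)≡14=o; g(6)→19·(6−5)≡19=t; g(6)→19·(6−5)≡19=t; w(22)→19·(22−5)≡11=l; x(23)→19·(23−5)≡4=e (all mod 26).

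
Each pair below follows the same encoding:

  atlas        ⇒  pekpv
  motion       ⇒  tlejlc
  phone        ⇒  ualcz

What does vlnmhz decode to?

a(0)→p(15) and t(19)→e(4) fit y≡9x+15 (mod 26); the inverse of 9 mod 26 is 3. Treating letters as 0–25, the rule is x ↦ 9x + 15 (mod 26).
Reversing it on vlnmhz: v(21)→3·(21−15)≡18=s; l(11)→3·(11−15)≡14=o; n(13)→3·(13−15)≡20=u; m(12)→3·(12−15)≡17=r; h(7)→3·(7−15)≡2=c; z(25)→3·(25−15)≡4=e (all mod 26).

source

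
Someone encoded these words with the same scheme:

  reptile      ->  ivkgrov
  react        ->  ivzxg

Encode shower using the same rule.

Each pair mirrors across the alphabet (r↔i, e↔v, p↔k): positions sum to 25. Each letter is replaced by its mirror in the alphabet: a↔z, b↔y, c↔x, and so on (the Atbash cipher).
On shower: s↔h, h↔s, o↔l, w↔d, e↔v, r↔i.

hsldvi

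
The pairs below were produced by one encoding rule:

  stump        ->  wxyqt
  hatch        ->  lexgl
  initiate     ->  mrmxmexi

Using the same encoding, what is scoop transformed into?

Compare letters: s→w is +4, t→x is +4, u→y is +4 — a constant shift. This is a Caesar cipher with shift 4.
On scoop: s+4=w, c+4=g, o+4=s, o+4=s, p+4=t.

wgsst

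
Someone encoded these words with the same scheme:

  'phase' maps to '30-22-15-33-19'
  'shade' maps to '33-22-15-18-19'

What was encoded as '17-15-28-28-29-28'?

cannon

p is letter #16 and maps to 30: an offset of 14. The number is (letter's place in the alphabet, a=1) + 14.
Reversing it on 17-15-28-28-29-28: 17→(17−14)÷1=3=c, 15→(15−14)÷1=1=a, 28→(28−14)÷1=14=n, 28→(28−14)÷1=14=n, 29→(29−14)÷1=15=o, 28→(28−14)÷1=14=n.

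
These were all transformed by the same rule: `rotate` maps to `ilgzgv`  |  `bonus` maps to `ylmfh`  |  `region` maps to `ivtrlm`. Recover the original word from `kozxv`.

Each pair mirrors across the alphabet (r↔i, o↔l, t↔g): positions sum to 25. Each letter is replaced by its mirror in the alphabet: a↔z, b↔y, c↔x, and so on (the Atbash cipher).
Undoing it on kozxv: k↔p, o↔l, z↔a, x↔c, v↔e.

place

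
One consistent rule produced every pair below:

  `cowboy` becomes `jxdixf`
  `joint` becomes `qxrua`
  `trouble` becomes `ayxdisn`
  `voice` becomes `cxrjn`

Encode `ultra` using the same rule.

dsayj

The shift depends on letter class: consonant c→j is +7, but vowel o→x is +9. Two shifts are in play — +9 for a/e/i/o/u, +7 for every other letter.
On ultra: u(vowel)+9=d, l(cons)+7=s, t(cons)+7=a, r(cons)+7=y, a(vowel)+9=j.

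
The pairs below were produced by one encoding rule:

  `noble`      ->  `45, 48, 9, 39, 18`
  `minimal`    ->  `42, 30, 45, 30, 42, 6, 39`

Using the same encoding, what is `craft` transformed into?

12, 57, 6, 21, 63

With a=1..z=26, the number is 3·pos + 3.
Applying it to craft: c=3→12, r=18→57, a=1→6, f=6→21, t=20→63.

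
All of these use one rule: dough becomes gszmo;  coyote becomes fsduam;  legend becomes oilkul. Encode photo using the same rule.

In dough: d→g is +3, o→s is +4, u→z is +5, g→m is +6 — the shift increases by 1 each position. Each letter shifts forward by (position + 3), i.e. 3, 4, 5, … — the shift grows by one for each successive letter.
Applying it to photo: p+3=s, h+4=l, o+5=t, t+6=z, o+7=v.

sltzv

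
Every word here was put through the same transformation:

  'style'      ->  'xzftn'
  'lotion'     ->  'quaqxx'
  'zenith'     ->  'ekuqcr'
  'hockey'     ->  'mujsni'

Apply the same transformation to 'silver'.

In style: s→x is +5, t→z is +6, y→f is +7, l→t is +8 — the shift increases by 1 each position. The shift increases by 1 at each position, starting from +5: 5, 6, 7, ….
On silver: s+5=x, i+6=o, l+7=s, v+8=d, e+9=n, r+10=b.

xosdnb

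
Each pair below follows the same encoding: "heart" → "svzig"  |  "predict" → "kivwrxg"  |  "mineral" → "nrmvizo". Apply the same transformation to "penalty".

Each pair mirrors across the alphabet (h↔s, e↔v, a↔z): positions sum to 25. Letters are reflected about the middle of the alphabet (position → 25−position): Atbash.
On penalty: p↔k, e↔v, n↔m, a↔z, l↔o, t↔g, y↔b.

kvmzogb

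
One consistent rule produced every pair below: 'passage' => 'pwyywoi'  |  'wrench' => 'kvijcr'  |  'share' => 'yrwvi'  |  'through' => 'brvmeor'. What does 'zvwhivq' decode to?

p(15)→p(15) and a(0)→w(22) fit y≡3x+22 (mod 26); the inverse of 3 mod 26 is 9. Treating letters as 0–25, the rule is x ↦ 3x + 22 (mod 26).
Reversing it on zvwhivq: z(25)→9·(25−22)≡1=b; v(21)→9·(21−22)≡17=r; w(22)→9·(22−22)≡0=a; h(7)→9·(7−22)≡21=v; i(8)→9·(8−22)≡4=e; v(21)→9·(21−22)≡17=r; q(16)→9·(16−22)≡24=y (all mod 26).

bravery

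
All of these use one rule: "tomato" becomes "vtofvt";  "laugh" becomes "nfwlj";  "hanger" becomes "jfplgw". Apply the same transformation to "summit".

Shifts by position in tomato: pos 0: t→v (+2), pos 1: o→t (+5), pos 2: m→o (+2), pos 3: a→f (+5) — repeating every 2. A repeating key of period 2 is used — shifts +2, +5 over and over.
On summit: s+2=u, u+5=z, m+2=o, m+5=r, i+2=k, t+5=y.

uzorky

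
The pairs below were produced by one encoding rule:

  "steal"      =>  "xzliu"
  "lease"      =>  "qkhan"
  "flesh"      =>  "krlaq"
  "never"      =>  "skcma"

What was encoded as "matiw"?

human

Each letter shifts forward by (position + 5), i.e. 5, 6, 7, … — the shift grows by one for each successive letter.
Undoing it on matiw: m−5=h, a−6=u, t−7=m, i−8=a, w−9=n.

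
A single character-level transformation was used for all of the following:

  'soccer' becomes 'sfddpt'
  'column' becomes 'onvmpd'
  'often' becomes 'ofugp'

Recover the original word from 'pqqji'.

hippo

The word is reversed, then every letter is shifted forward by 1.
Reversing it on pqqji: shift back: p−1=o, q−1=p, q−1=p, j−1=i, i−1=h → oppih; then reverse → hippo.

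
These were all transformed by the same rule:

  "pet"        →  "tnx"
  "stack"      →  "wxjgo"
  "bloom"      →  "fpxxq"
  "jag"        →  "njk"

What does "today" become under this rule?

The shift depends on letter class: consonant p→t is +4, but vowel e→n is +9. Two shifts are in play — +9 for a/e/i/o/u, +4 for every other letter.
On today: t(cons)+4=x, o(vowel)+9=x, d(cons)+4=h, a(vowel)+9=j, y(cons)+4=c.

xxhjc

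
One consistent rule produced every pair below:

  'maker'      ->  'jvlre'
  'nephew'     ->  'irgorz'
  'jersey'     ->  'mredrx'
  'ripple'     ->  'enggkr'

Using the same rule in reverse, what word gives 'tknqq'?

m(12)→j(9) and a(0)→v(21) fit y≡25x+21 (mod 26); the inverse of 25 mod 26 is 25. Treating letters as 0–25, the rule is x ↦ 25x + 21 (mod 26).
Reversing it on tknqq: t(19)→25·(19−21)≡2=c; k(10)→25·(10−21)≡11=l; n(13)→25·(13−21)≡8=i; q(16)→25·(16−21)≡5=f; q(16)→25·(16−21)≡5=f (all mod 26).

cliff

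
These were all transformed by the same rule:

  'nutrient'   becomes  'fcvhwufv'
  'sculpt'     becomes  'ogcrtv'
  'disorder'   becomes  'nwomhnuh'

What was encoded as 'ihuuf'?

green

Each letter's alphabet position (a=0..z=25) is mapped through 7·x+18 mod 26 — an affine cipher.
Decoding ihuuf: i(8)→15·(8−18)≡6=g; h(7)→15·(7−18)≡17=r; u(20)→15·(20−18)≡4=e; u(20)→15·(20−18)≡4=e; f(5)→15·(5−18)≡13=n (all mod 26).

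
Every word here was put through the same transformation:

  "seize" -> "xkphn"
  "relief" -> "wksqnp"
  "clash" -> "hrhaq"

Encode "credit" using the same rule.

hxllrd

In seize: s→x is +5, e→k is +6, i→p is +7, z→h is +8 — the shift increases by 1 each position. Letter i (0-indexed) is shifted by i+5, so successive shifts are 5, 6, 7, ….
Applying it to credit: c+5=h, r+6=x, e+7=l, d+8=l, i+9=r, t+10=d.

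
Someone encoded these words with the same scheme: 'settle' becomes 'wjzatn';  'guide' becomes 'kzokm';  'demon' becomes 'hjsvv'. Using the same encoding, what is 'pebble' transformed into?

tjhitn

The shift increases by 1 at each position, starting from +4: 4, 5, 6, ….
On pebble: p+4=t, e+5=j, b+6=h, b+7=i, l+8=t, e+9=n.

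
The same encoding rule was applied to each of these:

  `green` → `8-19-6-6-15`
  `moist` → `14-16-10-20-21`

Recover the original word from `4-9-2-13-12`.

g is letter #7 and maps to 8: an offset of 1. Each letter is replaced by its alphabet position (a=1..z=26) + 1.
Undoing it on 4-9-2-13-12: 4→(4−1)÷1=3=c, 9→(9−1)÷1=8=h, 2→(2−1)÷1=1=a, 13→(13−1)÷1=12=l, 12→(12−1)÷1=11=k.

chalk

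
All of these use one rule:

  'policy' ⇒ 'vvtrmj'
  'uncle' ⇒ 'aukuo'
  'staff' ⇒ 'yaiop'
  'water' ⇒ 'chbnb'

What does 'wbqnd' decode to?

quiet

In policy: p→v is +6, o→v is +7, l→t is +8, i→r is +9 — the shift increases by 1 each position. The shift increases by 1 at each position, starting from +6: 6, 7, 8, ….
Undoing it on wbqnd: w−6=q, b−7=u, q−8=i, n−9=e, d−10=t.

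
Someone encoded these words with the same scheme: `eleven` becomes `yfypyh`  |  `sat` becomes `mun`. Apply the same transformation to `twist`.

Compare letters: e→y is +20, l→f is +20, e→y is +20 — a constant shift. Each letter is shifted forward by 20 in the alphabet (a Caesar shift of +20).
On twist: t+20=n, w+20=q, i+20=c, s+20=m, t+20=n.

nqcmn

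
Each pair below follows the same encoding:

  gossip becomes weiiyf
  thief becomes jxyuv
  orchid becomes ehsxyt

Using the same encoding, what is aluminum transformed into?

Compare letters: g→w is +16, o→e is +16, s→i is +16 — a constant shift. Every letter moves 16 places later in the alphabet, wrapping around z→a.
On aluminum: a+16=q, l+16=b, u+16=k, m+16=c, i+16=y, n+16=d, u+16=k, m+16=c.

qbkcydkc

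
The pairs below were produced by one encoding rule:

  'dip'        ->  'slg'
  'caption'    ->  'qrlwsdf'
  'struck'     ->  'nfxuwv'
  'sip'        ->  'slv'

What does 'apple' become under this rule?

The output letters match the input read backwards, each shifted +3: dip reversed is pid. Read the word backwards and shift each letter +3.
On apple: reverse → elppa; then shift: e+3=h, l+3=o, p+3=s, p+3=s, a+3=d.

hossd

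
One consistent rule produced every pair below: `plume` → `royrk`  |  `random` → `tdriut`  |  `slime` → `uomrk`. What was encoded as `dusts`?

broom

Letter i (0-indexed) is shifted by i+2, so successive shifts are 2, 3, 4, ….
Decoding dusts: d−2=b, u−3=r, s−4=o, t−5=o, s−6=m.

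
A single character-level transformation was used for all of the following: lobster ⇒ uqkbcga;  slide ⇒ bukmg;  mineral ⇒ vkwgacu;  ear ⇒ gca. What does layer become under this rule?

The shift depends on letter class: consonant l→u is +9, but vowel o→q is +2. Vowels shift forward by 2 and consonants shift forward by 9.
For layer: l(cons)+9=u, a(vowel)+2=c, y(cons)+9=h, e(vowel)+2=g, r(cons)+9=a.

uchga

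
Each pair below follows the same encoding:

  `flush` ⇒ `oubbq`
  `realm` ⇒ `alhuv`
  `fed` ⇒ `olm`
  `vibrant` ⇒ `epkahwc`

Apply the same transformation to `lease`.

ulhbl

Vowels shift forward by 7 and consonants shift forward by 9.
On lease: l(cons)+9=u, e(vowel)+7=l, a(vowel)+7=h, s(cons)+9=b, e(vowel)+7=l.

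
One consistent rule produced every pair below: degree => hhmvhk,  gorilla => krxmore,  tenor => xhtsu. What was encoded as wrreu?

solar

A repeating key of period 3 is used — shifts +4, +3, +6 over and over.
Decoding wrreu: w−4=s, r−3=o, r−6=l, e−4=a, u−3=r.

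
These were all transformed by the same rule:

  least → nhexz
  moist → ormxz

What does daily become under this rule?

fdmqe

Letter i (0-indexed) is shifted by i+2, so successive shifts are 2, 3, 4, ….
On daily: d+2=f, a+3=d, i+4=m, l+5=q, y+6=e.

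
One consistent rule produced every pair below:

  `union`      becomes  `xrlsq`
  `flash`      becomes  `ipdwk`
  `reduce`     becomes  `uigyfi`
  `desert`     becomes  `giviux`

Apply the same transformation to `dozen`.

Shifts by position in union: pos 0: u→x (+3), pos 1: n→r (+4), pos 2: i→l (+3), pos 3: o→s (+4) — repeating every 2. A repeating key of period 2 is used — shifts +3, +4 over and over.
On dozen: d+3=g, o+4=s, z+3=c, e+4=i, n+3=q.

gsciq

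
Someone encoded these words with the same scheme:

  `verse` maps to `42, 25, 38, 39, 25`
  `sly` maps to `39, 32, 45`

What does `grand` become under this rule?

v is letter #22 and maps to 42: an offset of 20. The number is (letter's place in the alphabet, a=1) + 20.
On grand: g=7→27, r=18→38, a=1→21, n=14→34, d=4→24.

27, 38, 21, 34, 24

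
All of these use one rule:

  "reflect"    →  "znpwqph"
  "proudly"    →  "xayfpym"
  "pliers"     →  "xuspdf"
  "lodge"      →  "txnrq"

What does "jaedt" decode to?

In reflect: r→z is +8, e→n is +9, f→p is +10, l→w is +11 — the shift increases by 1 each position. The shift increases by 1 at each position, starting from +8: 8, 9, 10, ….
Decoding jaedt: j−8=b, a−9=r, e−10=u, d−11=s, t−12=h.

brush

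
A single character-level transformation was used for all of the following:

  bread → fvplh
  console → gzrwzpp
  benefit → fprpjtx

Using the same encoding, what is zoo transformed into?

dzz

The shift depends on letter class: consonant b→f is +4, but vowel e→p is +11. The rule splits by letter class: vowels +11, consonants +4.
On zoo: z(cons)+4=d, o(vowel)+11=z, o(vowel)+11=z.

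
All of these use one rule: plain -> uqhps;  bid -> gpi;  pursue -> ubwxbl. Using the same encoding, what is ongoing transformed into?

vslvpsl

The shift depends on letter class: consonant p→u is +5, but vowel a→h is +7. The rule splits by letter class: vowels +7, consonants +5.
Applying it to ongoing: o(vowel)+7=v, n(cons)+5=s, g(cons)+5=l, o(vowel)+7=v, i(vowel)+7=p, n(cons)+5=s, g(cons)+5=l.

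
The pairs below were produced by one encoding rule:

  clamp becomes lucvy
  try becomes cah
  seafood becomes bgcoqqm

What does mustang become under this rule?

The rule splits by letter class: vowels +2, consonants +9.
Applying it to mustang: m(cons)+9=v, u(vowel)+2=w, s(cons)+9=b, t(cons)+9=c, a(vowel)+2=c, n(cons)+9=w, g(cons)+9=p.

vwbccwp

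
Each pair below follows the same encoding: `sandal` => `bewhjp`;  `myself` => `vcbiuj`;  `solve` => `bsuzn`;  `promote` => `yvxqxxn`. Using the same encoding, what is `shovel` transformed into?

blxznp

Shifts by position in sandal: pos 0: s→b (+9), pos 1: a→e (+4), pos 2: n→w (+9), pos 3: d→h (+4) — repeating every 2. The shifts repeat in a cycle of length 2: positions 0,1,… shift by +9, +4, then the pattern repeats.
For shovel: s+9=b, h+4=l, o+9=x, v+4=z, e+9=n, l+4=p.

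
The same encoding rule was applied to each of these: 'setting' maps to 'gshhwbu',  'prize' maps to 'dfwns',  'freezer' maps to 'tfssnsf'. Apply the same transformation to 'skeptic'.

gysdhwq

It's a constant shift of +14 (ROT14).
Applying it to skeptic: s+14=g, k+14=y, e+14=s, p+14=d, t+14=h, i+14=w, c+14=q.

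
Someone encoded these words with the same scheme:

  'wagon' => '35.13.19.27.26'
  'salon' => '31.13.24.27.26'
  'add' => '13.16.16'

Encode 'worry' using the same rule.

35.27.30.30.37

w is letter #23 and maps to 35: an offset of 12. Letters become their 1-based position plus 12 (so a→13, b→14, …).
Applying it to worry: w=23→35, o=15→27, r=18→30, r=18→30, y=25→37.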